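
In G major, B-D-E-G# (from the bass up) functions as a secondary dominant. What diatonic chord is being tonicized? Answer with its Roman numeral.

ii

The chord is a dominant seventh chord on E.
A dominant resolves down a perfect fifth: E → A. In G major, A is scale degree 2, i.e. ii.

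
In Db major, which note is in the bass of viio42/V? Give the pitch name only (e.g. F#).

Fb

The applied chord viio42/V is rooted on G: G-Bb-Db-Fb.
The figure 42 means third inversion — the seventh is in the bass.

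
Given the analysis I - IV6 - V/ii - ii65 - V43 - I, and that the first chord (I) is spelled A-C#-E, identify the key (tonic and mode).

A major

The chord A is a major triad rooted on A; its label is I.
If A is scale degree 1 and the mode makes that degree carry a major triad, the tonic is A and the mode is major.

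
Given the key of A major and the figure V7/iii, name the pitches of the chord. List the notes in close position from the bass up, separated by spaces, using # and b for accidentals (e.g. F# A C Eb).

G# B# D# F#

The slash means an applied dominant: we want the dominant of iii. In A major, iii is C# minor, and its dominant is built on G#.
Building a dominant seventh chord on G# gives G#-B#-D#-F#.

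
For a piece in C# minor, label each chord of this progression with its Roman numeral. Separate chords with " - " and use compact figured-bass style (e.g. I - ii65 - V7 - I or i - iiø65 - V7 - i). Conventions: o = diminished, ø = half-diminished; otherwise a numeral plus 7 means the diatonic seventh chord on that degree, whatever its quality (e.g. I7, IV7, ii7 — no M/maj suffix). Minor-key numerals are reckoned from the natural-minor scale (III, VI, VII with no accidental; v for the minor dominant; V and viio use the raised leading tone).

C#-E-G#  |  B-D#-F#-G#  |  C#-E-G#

i - v65 - i

C#-E-G# has root C#, degree 1 in C# minor, so i.
B-D#-F#-G#: root G# is the dominant; minor seventh chord there is v65.
C#-E-G#: minor triad on C# = scale degree 1 → i.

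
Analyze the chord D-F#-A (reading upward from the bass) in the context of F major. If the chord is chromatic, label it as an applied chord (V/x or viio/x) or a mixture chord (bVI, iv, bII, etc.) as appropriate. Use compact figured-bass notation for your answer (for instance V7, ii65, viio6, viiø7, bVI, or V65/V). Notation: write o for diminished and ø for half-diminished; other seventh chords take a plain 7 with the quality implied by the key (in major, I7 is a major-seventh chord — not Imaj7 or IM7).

V/ii

Stacked in thirds the chord is D-F#-A: a major triad on D.
D is not a diatonic chord root with this quality in F major, but it lies a perfect fifth above G (ii), so the chord functions as an applied dominant of ii.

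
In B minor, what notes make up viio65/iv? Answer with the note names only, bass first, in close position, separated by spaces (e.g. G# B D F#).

F# A C D#

The slash marks an applied leading-tone chord: viio of iv. In B minor, iv is E, so the leading tone to it is D#, a half step below.
Building a fully diminished seventh chord on D# gives D#-F#-A-C.
With the 65 figure the chord is in first inversion; from the bass F# upward in close position it reads F#-A-C-D#.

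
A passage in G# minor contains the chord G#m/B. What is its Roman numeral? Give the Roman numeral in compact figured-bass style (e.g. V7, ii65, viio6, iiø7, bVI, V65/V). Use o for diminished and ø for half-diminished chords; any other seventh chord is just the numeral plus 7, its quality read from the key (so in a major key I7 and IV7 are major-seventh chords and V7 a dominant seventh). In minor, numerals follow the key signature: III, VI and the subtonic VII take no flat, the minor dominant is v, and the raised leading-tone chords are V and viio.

i6

Stacked in thirds the chord is G#-B-D#: a minor triad on G#.
In G# minor, G# is the tonic; the diatonic minor triad there is i.
With B in the bass the chord is in first inversion, so the figured bass is 6.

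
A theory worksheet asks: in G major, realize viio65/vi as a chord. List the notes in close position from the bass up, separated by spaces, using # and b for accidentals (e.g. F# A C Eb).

F# A C D#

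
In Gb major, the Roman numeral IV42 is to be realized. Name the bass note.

Bb

IV in Gb major has root Cb; the chord is Cb-Eb-Gb-Bb.
The figure 42 means third inversion — the seventh is in the bass.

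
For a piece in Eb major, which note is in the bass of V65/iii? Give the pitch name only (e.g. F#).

F#

The applied chord V65/iii is rooted on D: D-F#-A-C.
The figure 65 means first inversion — the third is in the bass.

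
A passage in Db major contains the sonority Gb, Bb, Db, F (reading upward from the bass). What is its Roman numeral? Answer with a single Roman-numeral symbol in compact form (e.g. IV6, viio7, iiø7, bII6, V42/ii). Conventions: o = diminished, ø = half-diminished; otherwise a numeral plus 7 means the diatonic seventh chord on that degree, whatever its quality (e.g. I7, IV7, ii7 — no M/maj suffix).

IV7

Stacked in thirds the chord is Gb-Bb-Db-F: a major seventh chord on Gb.
Gb is scale degree 4 in Db major, and a major seventh chord on that degree is written IV7.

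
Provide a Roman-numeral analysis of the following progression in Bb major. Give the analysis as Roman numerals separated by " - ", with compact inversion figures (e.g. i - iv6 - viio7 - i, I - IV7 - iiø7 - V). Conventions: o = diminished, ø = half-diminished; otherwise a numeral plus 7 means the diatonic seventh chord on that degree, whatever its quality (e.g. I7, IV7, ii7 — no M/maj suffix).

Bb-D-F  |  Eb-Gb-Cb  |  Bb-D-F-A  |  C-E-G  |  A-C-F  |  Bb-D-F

I - bII6 - I7 - V/V - V6 - I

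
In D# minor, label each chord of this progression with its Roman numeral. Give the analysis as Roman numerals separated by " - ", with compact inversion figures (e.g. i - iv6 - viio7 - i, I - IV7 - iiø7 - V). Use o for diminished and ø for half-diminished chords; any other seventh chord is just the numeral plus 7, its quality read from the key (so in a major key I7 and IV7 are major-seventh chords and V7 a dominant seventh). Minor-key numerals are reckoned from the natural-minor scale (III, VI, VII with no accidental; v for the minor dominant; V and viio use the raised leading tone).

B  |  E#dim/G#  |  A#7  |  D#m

VI - iio6 - V7 - i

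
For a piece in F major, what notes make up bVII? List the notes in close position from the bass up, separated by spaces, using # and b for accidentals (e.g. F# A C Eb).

Eb G Bb

Scale degree 7 in F major is E; lowering it a half step gives Eb. bVII is a major triad on the lowered seventh degree (the subtonic), borrowed from the parallel minor.
So the chord is Eb-G-Bb.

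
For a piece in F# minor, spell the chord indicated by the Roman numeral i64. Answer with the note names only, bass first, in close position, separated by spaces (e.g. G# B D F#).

The numeral's case and figure indicate a minor triad. In F# minor its root, the tonic, is F#.
That chord is spelled F#-A-C#.
With the 64 figure the chord is in second inversion; from the bass C# upward in close position it reads C#-F#-A.

C# F# A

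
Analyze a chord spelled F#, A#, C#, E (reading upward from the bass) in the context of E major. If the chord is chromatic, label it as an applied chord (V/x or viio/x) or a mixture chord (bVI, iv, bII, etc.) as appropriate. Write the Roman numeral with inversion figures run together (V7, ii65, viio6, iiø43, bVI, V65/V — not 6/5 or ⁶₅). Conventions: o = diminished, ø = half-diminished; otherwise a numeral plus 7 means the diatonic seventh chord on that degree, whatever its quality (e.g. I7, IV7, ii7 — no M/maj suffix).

V7/V

Stacked in thirds the chord is F#-A#-C#-E: a dominant seventh chord on F#.
F# is not a diatonic chord root with this quality in E major, but it lies a perfect fifth above B (V), so the chord functions as an applied dominant of V.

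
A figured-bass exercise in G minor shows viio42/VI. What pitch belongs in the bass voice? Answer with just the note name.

Cb

The applied chord viio42/VI is rooted on D: D-F-Ab-Cb.
The figure 42 means third inversion — the seventh is in the bass.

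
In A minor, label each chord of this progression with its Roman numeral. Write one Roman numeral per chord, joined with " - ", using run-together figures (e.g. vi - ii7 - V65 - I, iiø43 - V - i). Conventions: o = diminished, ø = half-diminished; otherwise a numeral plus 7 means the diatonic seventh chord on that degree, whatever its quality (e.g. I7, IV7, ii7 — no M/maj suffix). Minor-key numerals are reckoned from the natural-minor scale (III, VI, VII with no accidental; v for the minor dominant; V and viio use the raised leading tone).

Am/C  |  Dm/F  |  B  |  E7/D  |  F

i6 - iv6 - V/V - V42 - VI

Am/C: minor triad on A = scale degree 1 → i6.
Dm/F has root D, degree 4 in A minor, so iv6.
B: a major triad on B, the applied dominant of V → V/V.
E7/D has root E, degree 5 in A minor, so V42.
F: major triad on F = scale degree 6 → VI.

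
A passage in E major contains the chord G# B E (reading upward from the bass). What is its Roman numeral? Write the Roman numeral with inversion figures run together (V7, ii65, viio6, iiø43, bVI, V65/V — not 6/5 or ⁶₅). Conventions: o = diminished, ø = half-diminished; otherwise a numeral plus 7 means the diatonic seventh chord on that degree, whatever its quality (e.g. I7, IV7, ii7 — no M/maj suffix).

I6

Stacked in thirds the chord is E-G#-B: a major triad on E.
E is scale degree 1 in E major, and a major triad on that degree is written I.
With G# in the bass the chord is in first inversion, so the figured bass is 6.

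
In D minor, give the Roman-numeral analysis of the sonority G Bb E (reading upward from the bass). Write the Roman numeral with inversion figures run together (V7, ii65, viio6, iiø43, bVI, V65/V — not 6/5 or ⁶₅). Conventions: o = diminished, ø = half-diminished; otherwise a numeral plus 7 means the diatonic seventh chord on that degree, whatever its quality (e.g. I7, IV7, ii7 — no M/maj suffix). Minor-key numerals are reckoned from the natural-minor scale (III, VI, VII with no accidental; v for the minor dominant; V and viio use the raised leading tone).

The pitches E-G-Bb form a diminished triad rooted on E.
In D minor, E is the supertonic; the diatonic diminished triad there is iio.
With G in the bass the chord is in first inversion, so the figured bass is 6.

iio6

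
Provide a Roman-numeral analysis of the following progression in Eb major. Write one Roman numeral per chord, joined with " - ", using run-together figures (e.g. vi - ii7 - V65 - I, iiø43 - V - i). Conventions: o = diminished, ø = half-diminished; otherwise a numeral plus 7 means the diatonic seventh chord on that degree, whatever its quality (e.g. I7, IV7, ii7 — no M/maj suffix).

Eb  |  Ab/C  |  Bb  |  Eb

Eb: major triad on Eb = scale degree 1 → I.
Ab/C has root Ab, degree 4 in Eb major, so IV6.
Bb: major triad on Bb = scale degree 5 → V.
Eb: root Eb is the tonic; major triad there is I.

I - IV6 - V - I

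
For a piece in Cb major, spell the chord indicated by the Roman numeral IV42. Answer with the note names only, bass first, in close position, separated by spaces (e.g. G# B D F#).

In Cb major, the fourth degree is Fb, and the diatonic chord built there is a major seventh chord.
That chord is spelled Fb-Ab-Cb-Eb.
With the 42 figure the chord is in third inversion; from the bass Eb upward in close position it reads Eb-Fb-Ab-Cb.

Eb Fb Ab Cb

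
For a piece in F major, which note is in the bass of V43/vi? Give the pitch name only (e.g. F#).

The applied chord V43/vi is rooted on A: A-C#-E-G.
The figure 43 means second inversion — the fifth is in the bass.

E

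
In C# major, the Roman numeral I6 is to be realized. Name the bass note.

E#

I in C# major has root C#; the chord is C#-E#-G#.
The figure 6 means first inversion — the third is in the bass.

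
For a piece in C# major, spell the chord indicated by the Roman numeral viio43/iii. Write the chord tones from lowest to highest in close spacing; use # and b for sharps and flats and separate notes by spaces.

A# C# D## F##

The slash marks an applied leading-tone chord: viio of iii. In C# major, iii is E#, so the leading tone to it is D##, a half step below.
Building a fully diminished seventh chord on D## gives D##-F##-A#-C#.
With the 43 figure the chord is in second inversion; from the bass A# upward in close position it reads A#-C#-D##-F##.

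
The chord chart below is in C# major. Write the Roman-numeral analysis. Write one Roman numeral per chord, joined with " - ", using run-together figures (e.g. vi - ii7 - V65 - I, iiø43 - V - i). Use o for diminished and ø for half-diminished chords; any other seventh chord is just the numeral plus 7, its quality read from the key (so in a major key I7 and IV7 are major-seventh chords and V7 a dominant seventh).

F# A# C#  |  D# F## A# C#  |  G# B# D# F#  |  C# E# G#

IV - V7/V - V7 - I

F#-A#-C#: major triad on F# = scale degree 4 → IV.
D#-F##-A#-C#: a dominant seventh chord on D#, the applied dominant of V → V7/V.
G#-B#-D#-F#: root G# is the dominant; dominant seventh chord there is V7.
C#-E#-G# has root C#, degree 1 in C# major, so I.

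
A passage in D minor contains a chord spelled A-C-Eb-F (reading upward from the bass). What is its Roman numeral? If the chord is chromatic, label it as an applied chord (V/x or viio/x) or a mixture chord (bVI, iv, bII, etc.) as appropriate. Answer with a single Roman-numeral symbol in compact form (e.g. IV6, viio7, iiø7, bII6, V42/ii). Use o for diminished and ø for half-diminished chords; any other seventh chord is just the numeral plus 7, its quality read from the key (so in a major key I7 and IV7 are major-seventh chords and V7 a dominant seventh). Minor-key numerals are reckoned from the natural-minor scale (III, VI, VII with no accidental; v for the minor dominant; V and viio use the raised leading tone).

V65/VI

Stacked in thirds the chord is F-A-C-Eb: a dominant seventh chord on F.
F is not a diatonic chord root with this quality in D minor, but it lies a perfect fifth above Bb (VI), so the chord functions as an applied dominant of VI.
With A in the bass the chord is in first inversion, so the figured bass is 65.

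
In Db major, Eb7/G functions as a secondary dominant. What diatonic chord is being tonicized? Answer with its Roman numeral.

The chord is a dominant seventh chord on Eb.
A dominant resolves down a perfect fifth: Eb → Ab. In Db major, Ab is scale degree 5, i.e. V.

V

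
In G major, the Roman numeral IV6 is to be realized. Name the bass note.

E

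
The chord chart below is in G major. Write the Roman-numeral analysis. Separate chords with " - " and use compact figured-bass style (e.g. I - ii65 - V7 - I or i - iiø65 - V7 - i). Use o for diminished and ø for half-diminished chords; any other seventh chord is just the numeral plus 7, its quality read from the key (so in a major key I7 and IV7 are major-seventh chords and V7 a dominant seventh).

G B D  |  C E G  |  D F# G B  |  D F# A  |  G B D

G-B-D has root G, degree 1 in G major, so I.
C-E-G: root C is the subdominant; major triad there is IV.
D-F#-G-B: major seventh chord on G = scale degree 1 → I43.
D-F#-A: root D is the dominant; major triad there is V.
G-B-D: root G is the tonic; major triad there is I.

I - IV - I43 - V - I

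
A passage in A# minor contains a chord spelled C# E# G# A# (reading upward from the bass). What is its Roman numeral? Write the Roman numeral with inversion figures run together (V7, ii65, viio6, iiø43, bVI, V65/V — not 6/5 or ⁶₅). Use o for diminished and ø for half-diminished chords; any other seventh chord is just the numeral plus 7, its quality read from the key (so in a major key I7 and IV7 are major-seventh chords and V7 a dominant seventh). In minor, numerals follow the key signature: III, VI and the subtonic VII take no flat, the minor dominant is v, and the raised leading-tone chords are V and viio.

i65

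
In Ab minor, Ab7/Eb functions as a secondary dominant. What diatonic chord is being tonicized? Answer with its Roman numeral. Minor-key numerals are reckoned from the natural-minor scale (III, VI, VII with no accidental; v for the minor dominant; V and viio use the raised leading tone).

iv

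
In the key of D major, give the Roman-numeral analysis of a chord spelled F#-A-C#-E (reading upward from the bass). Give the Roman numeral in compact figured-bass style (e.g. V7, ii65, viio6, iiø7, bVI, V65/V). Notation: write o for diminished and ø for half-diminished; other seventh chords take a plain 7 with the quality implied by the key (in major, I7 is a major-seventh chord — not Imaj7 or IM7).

iii7

Stacked in thirds the chord is F#-A-C#-E: a minor seventh chord on F#.
In D major, F# is the mediant; the diatonic minor seventh chord there is iii7.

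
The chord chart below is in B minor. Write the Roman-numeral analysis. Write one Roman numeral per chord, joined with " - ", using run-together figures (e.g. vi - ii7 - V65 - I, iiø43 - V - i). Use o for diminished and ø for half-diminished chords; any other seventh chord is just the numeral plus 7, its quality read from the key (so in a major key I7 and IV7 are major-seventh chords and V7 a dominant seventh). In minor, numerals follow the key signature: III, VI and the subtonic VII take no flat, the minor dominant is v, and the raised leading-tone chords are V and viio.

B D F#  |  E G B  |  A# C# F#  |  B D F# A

i - iv - V6 - i7

B-D-F#: root B is the tonic; minor triad there is i.
E-G-B has root E, degree 4 in B minor, so iv.
A#-C#-F#: major triad on F# = scale degree 5 → V6.
B-D-F#-A: root B is the tonic; minor seventh chord there is i7.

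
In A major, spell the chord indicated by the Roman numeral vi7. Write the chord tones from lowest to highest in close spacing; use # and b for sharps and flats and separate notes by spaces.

The numeral's case and figure indicate a minor seventh chord. In A major its root, scale degree 6, is F#.
Stacking thirds from F# gives F#-A-C#-E.

F# A C# E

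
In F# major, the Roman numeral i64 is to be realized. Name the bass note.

i in F# major has root F#; the chord is F#-A-C#.
The figure 64 means second inversion — the fifth is in the bass.

C#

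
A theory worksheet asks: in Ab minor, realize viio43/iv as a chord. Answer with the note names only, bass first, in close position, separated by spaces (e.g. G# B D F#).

Gb Bbb C Eb

The slash marks an applied leading-tone chord: viio of iv. In Ab minor, iv is Db, so the leading tone to it is C, a half step below.
Building a fully diminished seventh chord on C gives C-Eb-Gb-Bbb.
With the 43 figure the chord is in second inversion; from the bass Gb upward in close position it reads Gb-Bbb-C-Eb.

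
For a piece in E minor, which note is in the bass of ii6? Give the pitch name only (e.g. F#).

A

ii in E minor has root F#; the chord is F#-A-C#.
The figure 6 means first inversion — the third is in the bass.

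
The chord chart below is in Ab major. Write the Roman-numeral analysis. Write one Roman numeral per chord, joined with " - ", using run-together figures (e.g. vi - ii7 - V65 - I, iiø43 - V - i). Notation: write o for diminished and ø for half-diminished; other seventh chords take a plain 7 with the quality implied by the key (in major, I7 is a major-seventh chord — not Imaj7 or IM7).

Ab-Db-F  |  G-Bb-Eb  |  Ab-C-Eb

IV64 - V6 - I

Ab-Db-F: root Db is the subdominant; major triad there is IV64.
G-Bb-Eb: root Eb is the dominant; major triad there is V6.
Ab-C-Eb: major triad on Ab = scale degree 1 → I.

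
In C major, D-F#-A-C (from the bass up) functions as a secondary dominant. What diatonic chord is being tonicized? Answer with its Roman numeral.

The chord is a dominant seventh chord on D.
A dominant resolves down a perfect fifth: D → G. In C major, G is scale degree 5, i.e. V.

V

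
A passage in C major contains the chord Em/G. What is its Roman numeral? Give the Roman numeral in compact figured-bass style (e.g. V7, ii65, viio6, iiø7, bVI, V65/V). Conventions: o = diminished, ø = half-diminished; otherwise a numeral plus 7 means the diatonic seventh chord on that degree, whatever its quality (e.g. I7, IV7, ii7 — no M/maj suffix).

iii6

The pitches E-G-B form a minor triad rooted on E.
E is scale degree 3 in C major, and a minor triad on that degree is written iii.
With G in the bass the chord is in first inversion, so the figured bass is 6.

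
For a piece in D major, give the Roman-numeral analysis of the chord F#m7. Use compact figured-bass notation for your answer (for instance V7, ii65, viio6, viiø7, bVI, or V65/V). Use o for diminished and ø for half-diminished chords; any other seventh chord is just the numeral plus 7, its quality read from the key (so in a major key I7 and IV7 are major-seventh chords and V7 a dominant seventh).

iii7

Stacked in thirds the chord is F#-A-C#-E: a minor seventh chord on F#.
F# is scale degree 3 in D major, and a minor seventh chord on that degree is written iii7.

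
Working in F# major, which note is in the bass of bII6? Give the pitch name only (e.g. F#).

B

bII in F# major has root G; the chord is G-B-D.
The figure 6 means first inversion — the third is in the bass.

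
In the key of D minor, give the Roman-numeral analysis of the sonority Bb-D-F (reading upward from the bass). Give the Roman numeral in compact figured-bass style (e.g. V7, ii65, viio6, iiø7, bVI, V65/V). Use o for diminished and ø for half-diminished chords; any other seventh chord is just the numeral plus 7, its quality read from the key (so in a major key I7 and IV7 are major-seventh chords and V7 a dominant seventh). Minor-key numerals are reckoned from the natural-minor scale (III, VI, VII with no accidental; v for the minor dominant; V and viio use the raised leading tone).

VI

The pitches Bb-D-F form a major triad rooted on Bb.
Bb is scale degree 6 in D minor, and a major triad on that degree is written VI.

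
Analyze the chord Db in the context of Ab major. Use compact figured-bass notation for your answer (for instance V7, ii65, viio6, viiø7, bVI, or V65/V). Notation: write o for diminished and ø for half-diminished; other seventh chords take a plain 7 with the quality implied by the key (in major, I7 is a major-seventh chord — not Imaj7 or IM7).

IV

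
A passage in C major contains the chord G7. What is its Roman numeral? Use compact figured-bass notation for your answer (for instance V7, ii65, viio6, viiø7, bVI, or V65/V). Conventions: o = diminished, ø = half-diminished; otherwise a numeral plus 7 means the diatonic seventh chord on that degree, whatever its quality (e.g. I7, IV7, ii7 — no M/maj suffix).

Stacked in thirds the chord is G-B-D-F: a dominant seventh chord on G.
In C major, G is the dominant; the diatonic dominant seventh chord there is V7.

V7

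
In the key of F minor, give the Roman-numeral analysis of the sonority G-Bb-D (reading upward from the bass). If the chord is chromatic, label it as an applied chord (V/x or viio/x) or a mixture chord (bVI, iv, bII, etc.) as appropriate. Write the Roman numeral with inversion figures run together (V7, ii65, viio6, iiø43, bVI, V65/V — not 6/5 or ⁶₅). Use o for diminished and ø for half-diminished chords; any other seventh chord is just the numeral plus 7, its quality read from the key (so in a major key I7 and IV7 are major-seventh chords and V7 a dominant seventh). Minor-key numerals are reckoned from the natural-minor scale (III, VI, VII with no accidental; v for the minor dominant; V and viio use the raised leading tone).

ii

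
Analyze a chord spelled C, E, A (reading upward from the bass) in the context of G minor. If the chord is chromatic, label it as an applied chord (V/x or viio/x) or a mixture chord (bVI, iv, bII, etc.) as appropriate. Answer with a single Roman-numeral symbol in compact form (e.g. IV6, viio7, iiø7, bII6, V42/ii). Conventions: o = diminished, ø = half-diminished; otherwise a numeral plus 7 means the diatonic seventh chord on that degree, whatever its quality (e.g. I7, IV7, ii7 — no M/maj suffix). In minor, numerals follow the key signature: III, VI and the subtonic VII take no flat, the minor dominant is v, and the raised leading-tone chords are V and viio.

Stacked in thirds the chord is A-C-E: a minor triad on A.
A is the second degree of G minor. This is the minor supertonic, borrowed from the parallel major (the Dorian ii).
With C in the bass the chord is in first inversion, so the figured bass is 6.

ii6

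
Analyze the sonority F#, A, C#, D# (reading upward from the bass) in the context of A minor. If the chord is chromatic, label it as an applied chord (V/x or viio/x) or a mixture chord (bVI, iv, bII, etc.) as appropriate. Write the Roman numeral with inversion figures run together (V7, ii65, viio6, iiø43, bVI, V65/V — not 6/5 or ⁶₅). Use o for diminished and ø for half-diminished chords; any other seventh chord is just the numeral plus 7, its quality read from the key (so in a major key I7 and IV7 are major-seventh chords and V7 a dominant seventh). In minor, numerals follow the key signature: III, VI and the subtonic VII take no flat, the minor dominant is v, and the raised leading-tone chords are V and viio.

viiø65/V

The pitches D#-F#-A-C# form a half-diminished seventh chord rooted on D#.
D# sits a half step below E (V in A minor); a diminished chord there is the applied leading-tone chord of V.
With F# in the bass the chord is in first inversion, so the figured bass is 65.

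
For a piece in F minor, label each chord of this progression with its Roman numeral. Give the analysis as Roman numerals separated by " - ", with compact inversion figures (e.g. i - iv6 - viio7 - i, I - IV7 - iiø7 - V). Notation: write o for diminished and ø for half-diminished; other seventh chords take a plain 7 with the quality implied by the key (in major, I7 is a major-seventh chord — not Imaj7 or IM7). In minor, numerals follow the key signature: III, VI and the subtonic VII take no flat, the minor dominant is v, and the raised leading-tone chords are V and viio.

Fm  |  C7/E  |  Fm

Fm: root F is the tonic; minor triad there is i.
C7/E: dominant seventh chord on C = scale degree 5 → V65.
Fm: minor triad on F = scale degree 1 → i.

i - V65 - i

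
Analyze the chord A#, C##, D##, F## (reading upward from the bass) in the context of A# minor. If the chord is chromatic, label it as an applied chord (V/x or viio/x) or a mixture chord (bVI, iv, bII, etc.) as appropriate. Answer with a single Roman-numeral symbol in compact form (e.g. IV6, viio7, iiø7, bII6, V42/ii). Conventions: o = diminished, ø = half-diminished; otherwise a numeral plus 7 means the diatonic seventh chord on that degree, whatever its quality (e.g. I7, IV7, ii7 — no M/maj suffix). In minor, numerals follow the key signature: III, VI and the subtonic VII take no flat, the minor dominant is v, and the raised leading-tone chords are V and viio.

The pitches D##-F##-A#-C## form a half-diminished seventh chord rooted on D##.
D## sits a half step below E# (V in A# minor); a diminished chord there is the applied leading-tone chord of V.
With A# in the bass the chord is in second inversion, so the figured bass is 43.

viiø43/V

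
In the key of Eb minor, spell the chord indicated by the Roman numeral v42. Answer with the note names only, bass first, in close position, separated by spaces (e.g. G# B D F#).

In Eb minor, the dominant is Bb, and the diatonic chord built there is a minor seventh chord.
That chord is spelled Bb-Db-F-Ab.
With the 42 figure the chord is in third inversion; from the bass Ab upward in close position it reads Ab-Bb-Db-F.

Ab Bb Db F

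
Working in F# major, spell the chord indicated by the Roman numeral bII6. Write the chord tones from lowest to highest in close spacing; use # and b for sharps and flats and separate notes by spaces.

Scale degree 2 in F# major is G#; lowering it a half step gives G. bII6 is the Neapolitan sixth — a major triad on the lowered second degree, here in its customary first inversion.
So the chord is G-B-D.
The figured bass 6 indicates first inversion, placing the third (B) in the bass: B-D-G.

B D G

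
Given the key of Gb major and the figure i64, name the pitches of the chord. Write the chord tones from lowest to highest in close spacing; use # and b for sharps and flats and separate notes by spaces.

Db Gb Bbb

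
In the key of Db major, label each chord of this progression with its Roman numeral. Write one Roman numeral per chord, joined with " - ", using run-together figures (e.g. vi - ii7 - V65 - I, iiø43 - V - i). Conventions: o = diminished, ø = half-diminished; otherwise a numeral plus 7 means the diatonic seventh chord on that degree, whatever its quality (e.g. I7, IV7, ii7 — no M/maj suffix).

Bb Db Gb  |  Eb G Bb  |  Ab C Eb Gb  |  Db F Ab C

IV6 - V/V - V7 - I7

Bb-Db-Gb has root Gb, degree 4 in Db major, so IV6.
Eb-G-Bb is the secondary dominant of V (major triad on Eb): V/V.
Ab-C-Eb-Gb has root Ab, degree 5 in Db major, so V7.
Db-F-Ab-C: major seventh chord on Db = scale degree 1 → I7.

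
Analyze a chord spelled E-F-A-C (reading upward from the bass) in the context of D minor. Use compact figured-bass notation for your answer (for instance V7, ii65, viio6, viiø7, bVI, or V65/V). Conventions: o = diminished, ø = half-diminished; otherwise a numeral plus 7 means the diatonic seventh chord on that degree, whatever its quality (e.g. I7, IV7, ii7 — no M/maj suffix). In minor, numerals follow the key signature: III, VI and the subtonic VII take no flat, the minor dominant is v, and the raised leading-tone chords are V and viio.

III42

The pitches F-A-C-E form a major seventh chord rooted on F.
F is scale degree 3 in D minor, and a major seventh chord on that degree is written III7.
With E in the bass the chord is in third inversion, so the figured bass is 42.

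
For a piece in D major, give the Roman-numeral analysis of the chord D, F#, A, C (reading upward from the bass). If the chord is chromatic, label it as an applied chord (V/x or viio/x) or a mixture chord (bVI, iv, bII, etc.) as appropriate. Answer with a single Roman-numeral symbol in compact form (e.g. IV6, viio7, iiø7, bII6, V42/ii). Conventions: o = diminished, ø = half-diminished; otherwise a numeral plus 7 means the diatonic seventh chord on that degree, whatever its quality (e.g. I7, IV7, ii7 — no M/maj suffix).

V7/IV

Stacked in thirds the chord is D-F#-A-C: a dominant seventh chord on D.
D is not a diatonic chord root with this quality in D major, but it lies a perfect fifth above G (IV), so the chord functions as an applied dominant of IV.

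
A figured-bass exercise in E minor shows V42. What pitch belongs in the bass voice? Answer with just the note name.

A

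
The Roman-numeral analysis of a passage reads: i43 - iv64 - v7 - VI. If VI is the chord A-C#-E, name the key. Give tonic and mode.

The anchor chord is a major triad on A, labeled VI.
VI on A implies A is the submediant; that puts the tonic at C#, and the uppercase numeral fits minor mode.

C# minor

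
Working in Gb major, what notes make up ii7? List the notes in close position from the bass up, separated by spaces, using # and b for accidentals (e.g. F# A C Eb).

The numeral's case and figure indicate a minor seventh chord. In Gb major its root, the second degree, is Ab.
Stacking thirds from Ab gives Ab-Cb-Eb-Gb.

Ab Cb Eb Gb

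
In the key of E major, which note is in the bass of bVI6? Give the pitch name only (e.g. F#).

bVI in E major has root C; the chord is C-E-G.
The figure 6 means first inversion — the third is in the bass.

E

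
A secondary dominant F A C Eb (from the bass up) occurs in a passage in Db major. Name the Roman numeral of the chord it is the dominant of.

vi

The chord is a dominant seventh chord on F.
A dominant resolves down a perfect fifth: F → Bb. In Db major, Bb is scale degree 6, i.e. vi.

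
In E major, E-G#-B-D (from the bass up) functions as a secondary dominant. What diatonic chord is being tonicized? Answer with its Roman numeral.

The chord is a dominant seventh chord on E.
A dominant resolves down a perfect fifth: E → A. In E major, A is scale degree 4, i.e. IV.

IV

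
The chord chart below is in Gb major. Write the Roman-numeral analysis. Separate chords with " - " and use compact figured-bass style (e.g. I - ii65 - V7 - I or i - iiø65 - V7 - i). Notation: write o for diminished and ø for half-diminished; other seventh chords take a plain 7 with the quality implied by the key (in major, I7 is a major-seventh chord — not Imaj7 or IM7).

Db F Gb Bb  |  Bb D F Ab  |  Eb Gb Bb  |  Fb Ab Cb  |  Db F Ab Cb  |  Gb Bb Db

I43 - V7/vi - vi - bVII - V7 - I

Db-F-Gb-Bb: major seventh chord on Gb = scale degree 1 → I43.
Bb-D-F-Ab: chromatic; Bb is V of vi, so V7/vi.
Eb-Gb-Bb has root Eb, degree 6 in Gb major, so vi.
Fb-Ab-Cb: major triad on Fb — chromatic; bVII (borrowed from the parallel minor).
Db-F-Ab-Cb has root Db, degree 5 in Gb major, so V7.
Gb-Bb-Db: major triad on Gb = scale degree 1 → I.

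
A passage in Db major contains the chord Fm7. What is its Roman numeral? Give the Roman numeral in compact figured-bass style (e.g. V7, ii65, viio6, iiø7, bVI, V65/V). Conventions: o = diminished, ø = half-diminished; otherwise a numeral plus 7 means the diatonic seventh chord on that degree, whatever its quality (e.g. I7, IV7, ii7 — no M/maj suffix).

Stacked in thirds the chord is F-Ab-C-Eb: a minor seventh chord on F.
In Db major, F is the mediant; the diatonic minor seventh chord there is iii7.

iii7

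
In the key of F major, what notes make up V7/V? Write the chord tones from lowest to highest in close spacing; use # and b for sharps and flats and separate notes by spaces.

G B D F

V7/V is a secondary dominant — the dominant seventh of V. V in F major is C, so the applied chord's root is G, a perfect fifth above.
Building a dominant seventh chord on G gives G-B-D-F.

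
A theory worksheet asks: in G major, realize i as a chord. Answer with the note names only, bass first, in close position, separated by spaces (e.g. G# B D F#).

G Bb D

Scale degree 1 in G major is G; here the chord built on it is altered to a minor triad. i is the minor tonic, borrowed from the parallel minor.
So the chord is G-Bb-D, a minor triad.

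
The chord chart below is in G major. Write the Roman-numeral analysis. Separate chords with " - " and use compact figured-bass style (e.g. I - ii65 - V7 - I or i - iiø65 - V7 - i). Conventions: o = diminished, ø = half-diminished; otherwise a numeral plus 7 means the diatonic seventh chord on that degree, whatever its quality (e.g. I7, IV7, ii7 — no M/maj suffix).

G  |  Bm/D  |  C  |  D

I - iii6 - IV - V

G: major triad on G = scale degree 1 → I.
Bm/D: minor triad on B = scale degree 3 → iii6.
C: root C is the subdominant; major triad there is IV.
D: root D is the dominant; major triad there is V.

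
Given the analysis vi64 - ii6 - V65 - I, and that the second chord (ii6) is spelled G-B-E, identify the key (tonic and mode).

The chord Em/G is a minor triad rooted on E; its label is ii6.
ii6 on E implies E is the supertonic; that puts the tonic at D, and the lowercase numeral fits major mode.

D major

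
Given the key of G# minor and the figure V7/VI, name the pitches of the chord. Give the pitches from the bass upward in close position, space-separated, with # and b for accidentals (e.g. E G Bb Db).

The slash means an applied dominant: we want the dominant of VI. In G# minor, VI is E major, and its dominant is built on B.
Building a dominant seventh chord on B gives B-D#-F#-A.

B D# F# A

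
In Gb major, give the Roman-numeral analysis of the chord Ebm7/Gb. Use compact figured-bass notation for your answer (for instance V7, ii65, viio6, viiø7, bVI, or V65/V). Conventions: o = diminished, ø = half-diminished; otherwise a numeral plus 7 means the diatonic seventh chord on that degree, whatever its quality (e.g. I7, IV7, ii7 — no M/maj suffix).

vi65

The pitches Eb-Gb-Bb-Db form a minor seventh chord rooted on Eb.
Eb is scale degree 6 in Gb major, and a minor seventh chord on that degree is written vi7.
With Gb in the bass the chord is in first inversion, so the figured bass is 65.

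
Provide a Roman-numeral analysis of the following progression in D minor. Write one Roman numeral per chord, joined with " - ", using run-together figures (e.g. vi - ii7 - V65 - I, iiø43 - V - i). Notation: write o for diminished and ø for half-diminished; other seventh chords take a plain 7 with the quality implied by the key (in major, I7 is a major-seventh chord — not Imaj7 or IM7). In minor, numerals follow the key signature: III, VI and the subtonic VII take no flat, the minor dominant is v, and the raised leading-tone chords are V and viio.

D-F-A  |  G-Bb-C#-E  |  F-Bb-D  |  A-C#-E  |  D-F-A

D-F-A: minor triad on D = scale degree 1 → i.
G-Bb-C#-E has root C#, degree 7 in D minor, so viio43.
F-Bb-D: root Bb is the submediant; major triad there is VI64.
A-C#-E has root A, degree 5 in D minor, so V.
D-F-A: minor triad on D = scale degree 1 → i.

i - viio43 - VI64 - V - i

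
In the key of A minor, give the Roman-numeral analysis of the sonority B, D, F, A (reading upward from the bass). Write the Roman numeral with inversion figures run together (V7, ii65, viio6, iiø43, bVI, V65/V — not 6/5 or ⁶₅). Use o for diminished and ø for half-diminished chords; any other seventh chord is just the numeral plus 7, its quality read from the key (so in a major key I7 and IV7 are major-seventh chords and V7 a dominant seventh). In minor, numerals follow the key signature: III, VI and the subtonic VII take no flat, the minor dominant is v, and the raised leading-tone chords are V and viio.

The pitches B-D-F-A form a half-diminished seventh chord rooted on B.
B is scale degree 2 in A minor, and a half-diminished seventh chord on that degree is written iiø7.

iiø7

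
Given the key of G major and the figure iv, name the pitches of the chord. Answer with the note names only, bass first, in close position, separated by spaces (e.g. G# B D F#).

iv is the minor subdominant, borrowed from the parallel minor. In G major that root is C.
So the chord is C-Eb-G.

C Eb G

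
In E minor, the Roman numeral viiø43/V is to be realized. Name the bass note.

E

The applied chord viiø43/V is rooted on A#: A#-C#-E-G#.
The figure 43 means second inversion — the fifth is in the bass.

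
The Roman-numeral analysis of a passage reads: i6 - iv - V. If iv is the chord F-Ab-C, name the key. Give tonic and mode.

C minor

The chord Fm is a minor triad rooted on F; its label is iv.
Counting down 3 scale steps from F places the tonic on C; a minor triad on degree 4 is diatonic only in minor.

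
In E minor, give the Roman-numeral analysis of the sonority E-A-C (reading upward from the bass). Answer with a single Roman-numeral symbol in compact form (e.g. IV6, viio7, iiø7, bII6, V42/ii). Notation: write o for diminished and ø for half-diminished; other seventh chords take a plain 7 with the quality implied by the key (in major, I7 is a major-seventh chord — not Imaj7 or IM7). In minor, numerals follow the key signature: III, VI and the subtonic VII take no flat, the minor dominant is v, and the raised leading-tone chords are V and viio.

Stacked in thirds the chord is A-C-E: a minor triad on A.
A is scale degree 4 in E minor, and a minor triad on that degree is written iv.
With E in the bass the chord is in second inversion, so the figured bass is 64.

iv64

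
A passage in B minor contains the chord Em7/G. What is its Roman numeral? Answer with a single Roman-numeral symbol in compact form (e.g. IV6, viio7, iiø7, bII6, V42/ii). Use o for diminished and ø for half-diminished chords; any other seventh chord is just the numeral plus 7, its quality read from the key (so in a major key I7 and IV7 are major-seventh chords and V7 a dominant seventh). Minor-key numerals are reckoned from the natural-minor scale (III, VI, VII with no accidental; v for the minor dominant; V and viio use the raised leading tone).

Stacked in thirds the chord is E-G-B-D: a minor seventh chord on E.
In B minor, E is the subdominant; the diatonic minor seventh chord there is iv7.
With G in the bass the chord is in first inversion, so the figured bass is 65.

iv65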